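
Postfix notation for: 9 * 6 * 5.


Left to right (same or higher precedence on left)
Postfix: 9 6 * 5 *


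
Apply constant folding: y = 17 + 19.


17 + 19 = 36 at compile time
Optimized: y = 36


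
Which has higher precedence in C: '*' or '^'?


'*' is multiplicative (level 10); '^' is bitwise XOR (level 4)
Higher level binds tighter
'*' has higher precedence than '^'


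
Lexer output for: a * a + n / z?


Scan left to right, longest-match per lexeme
Tokens: ID(a), OP(*), ID(a), OP(+), ID(n), OP(/), ID(z)


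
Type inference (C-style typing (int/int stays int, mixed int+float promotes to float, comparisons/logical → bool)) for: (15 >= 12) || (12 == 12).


Operand types: bool || bool
Rule: logical operators take bool operands and yield bool
Result type: bool


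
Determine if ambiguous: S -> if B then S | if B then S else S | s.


dangling else: 'if B then if B then s else s' parses two ways
Ambiguous


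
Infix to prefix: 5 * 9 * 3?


left-to-right (same/higher precedence on left): tree is (* (* 5 9) 3)
Prefix: * * 5 9 3


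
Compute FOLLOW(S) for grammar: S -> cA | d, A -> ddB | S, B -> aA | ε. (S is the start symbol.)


$ ∈ FOLLOW(S). For each A -> αBβ: add FIRST(β)\{ε} to FOLLOW(B); if β nullable, add FOLLOW(A).
FOLLOW(S) = {$}


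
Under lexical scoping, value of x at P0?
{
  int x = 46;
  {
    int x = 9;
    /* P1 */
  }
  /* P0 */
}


x declared in the same block as P0
x = 46


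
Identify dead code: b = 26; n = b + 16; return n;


b is read by n's definition; n is returned
No dead code


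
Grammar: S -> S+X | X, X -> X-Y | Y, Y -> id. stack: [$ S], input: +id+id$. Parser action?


shift '+' to continue S -> S+X
Action: shift


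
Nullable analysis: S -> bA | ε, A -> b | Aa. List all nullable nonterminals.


A nonterminal is nullable iff some alternative derives ε (directly, or every symbol in it is nullable)
Nullable: {S}


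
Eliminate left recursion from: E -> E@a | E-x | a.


Left-recursive alternatives: E@a, E-x; non-recursive: a
Introduce E': E -> aE', E' -> @aE' | -xE' | ε


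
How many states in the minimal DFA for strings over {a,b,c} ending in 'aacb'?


Track the longest suffix of input matching a prefix of 'aacb': 5 classes (prefixes of length 0..4)
Minimal DFA: 5 states


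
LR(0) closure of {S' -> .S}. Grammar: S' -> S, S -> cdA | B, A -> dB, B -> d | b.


Start: S' -> .S
For each item with dot before a nonterminal B, add B -> .γ for every B-production
Closure: [S' -> .S, S -> .cdA, S -> .B, B -> .d, B -> .b]


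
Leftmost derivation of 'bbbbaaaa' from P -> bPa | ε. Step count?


Derivation: P => bPa => bbPaa => bbbPaaa => bbbbPaaaa => bbbbaaaa
Steps: 5


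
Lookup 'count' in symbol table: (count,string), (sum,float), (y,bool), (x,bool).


Lookup 'count' → type string


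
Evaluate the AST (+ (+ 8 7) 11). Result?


Evaluate inner: (+ 8 7) = 15
Evaluate root: (+ 15 11) = 26
Result: 26


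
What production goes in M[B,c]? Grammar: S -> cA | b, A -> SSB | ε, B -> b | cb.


For [B, c]: 'c' ∈ FIRST(cb)
Entry: B -> cb


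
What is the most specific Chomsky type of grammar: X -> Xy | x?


Left-linear: every RHS is a terminal or one nonterminal followed by a terminal
Classification: Type 3 (Regular)


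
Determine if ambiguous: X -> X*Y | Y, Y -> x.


precedence layered via separate nonterminal Y: deterministic
Unambiguous


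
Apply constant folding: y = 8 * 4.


8 * 4 = 32 at compile time
Optimized: y = 32


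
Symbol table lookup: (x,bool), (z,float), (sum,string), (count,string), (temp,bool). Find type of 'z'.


Lookup 'z' → type float


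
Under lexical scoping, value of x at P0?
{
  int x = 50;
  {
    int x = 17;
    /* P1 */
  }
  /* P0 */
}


x declared in the same block as P0
x = 50


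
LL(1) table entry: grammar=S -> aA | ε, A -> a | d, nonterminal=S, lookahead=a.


For [S, a]: 'a' ∈ FIRST(aA)
Entry: S -> aA


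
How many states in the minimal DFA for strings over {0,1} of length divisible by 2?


Track length mod 2: states 0..1, accept at 0
Minimal DFA: 2 states


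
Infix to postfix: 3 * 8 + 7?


Left to right (same or higher precedence on left)
Postfix: 3 8 * 7 +


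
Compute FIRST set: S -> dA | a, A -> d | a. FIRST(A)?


Per alternative of A: FIRST(d) = {d}; FIRST(a) = {a}
FIRST(A) = {a, d}


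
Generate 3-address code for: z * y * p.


Break into single-operator statements:
t1 = z * y
t2 = t1 * p


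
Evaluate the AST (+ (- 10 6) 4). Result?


Evaluate inner: (- 10 6) = 4
Evaluate root: (+ 4 4) = 8
Result: 8


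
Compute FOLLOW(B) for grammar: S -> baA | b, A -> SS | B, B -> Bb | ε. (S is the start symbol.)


$ ∈ FOLLOW(S). For each A -> αBβ: add FIRST(β)\{ε} to FOLLOW(B); if β nullable, add FOLLOW(A).
FOLLOW(B) = {$, b}


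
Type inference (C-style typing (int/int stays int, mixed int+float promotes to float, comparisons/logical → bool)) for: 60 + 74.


Operand types: int + int
Rule: mixed int/float promotes to float; int/int stays int
Result type: int


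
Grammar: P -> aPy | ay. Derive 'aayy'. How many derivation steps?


Derivation: P => aPy => aayy
Steps: 2


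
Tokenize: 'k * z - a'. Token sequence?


Scan left to right, longest-match per lexeme
Tokens: ID(k), OP(*), ID(z), OP(-), ID(a)


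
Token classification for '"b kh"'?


Pattern: double-quoted sequence
Type: STRING_LITERAL


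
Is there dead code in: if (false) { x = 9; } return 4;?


condition is constant false, so the whole block is unreachable
Dead: 'if (false) { x = 9; }'


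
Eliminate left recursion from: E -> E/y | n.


Left-recursive alternatives: E/y; non-recursive: n
Introduce E': E -> nE', E' -> /yE' | ε


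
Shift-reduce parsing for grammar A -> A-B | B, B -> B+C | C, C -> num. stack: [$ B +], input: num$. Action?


no handle; shift 'num'
Action: shift


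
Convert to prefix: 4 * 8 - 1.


left-to-right (same/higher precedence on left): tree is (- (* 4 8) 1)
Prefix: - * 4 8 1


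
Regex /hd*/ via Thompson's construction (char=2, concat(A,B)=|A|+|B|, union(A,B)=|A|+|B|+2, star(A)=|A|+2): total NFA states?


Syntax tree has 2 char leaf(s), 0 union(s), 1 star(s)
chars contribute 2×2 = 4; each union adds +2; each star adds +2
Total: 4 + 0 + 2 = 6 states


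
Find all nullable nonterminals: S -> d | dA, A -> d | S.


A nonterminal is nullable iff some alternative derives ε (directly, or every symbol in it is nullable)
Nullable: {}


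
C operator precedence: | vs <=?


'<=' is relational (level 7); '|' is bitwise OR (level 3)
Higher level binds tighter
'<=' has higher precedence than '|'


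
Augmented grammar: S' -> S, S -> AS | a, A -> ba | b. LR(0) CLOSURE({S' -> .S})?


Start: S' -> .S
For each item with dot before a nonterminal B, add B -> .γ for every B-production
Closure: [S' -> .S, S -> .AS, S -> .a, A -> .ba, A -> .b]


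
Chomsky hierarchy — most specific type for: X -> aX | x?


Right-linear: every RHS is a terminal or a terminal followed by one nonterminal
Classification: Type 3 (Regular)


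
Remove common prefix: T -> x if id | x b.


Common prefix: 'x'
Factored: T -> x T', T' -> if id | b


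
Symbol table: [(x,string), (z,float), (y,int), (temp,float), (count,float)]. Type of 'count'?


Lookup 'count' → type float


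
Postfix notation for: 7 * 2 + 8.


Left to right (same or higher precedence on left)
Postfix: 7 2 * 8 +


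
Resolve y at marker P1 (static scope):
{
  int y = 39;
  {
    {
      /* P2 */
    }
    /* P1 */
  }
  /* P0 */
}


P1's block does not declare y; resolves to the enclosing declaration at depth 0
y = 39


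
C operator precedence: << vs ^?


'<<' is shift (level 8); '^' is bitwise XOR (level 4)
Higher level binds tighter
'<<' has higher precedence than '^'


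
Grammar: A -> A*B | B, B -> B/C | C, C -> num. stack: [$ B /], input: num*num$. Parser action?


no handle; shift 'num'
Action: shift


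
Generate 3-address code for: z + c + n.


Break into single-operator statements:
t1 = z + c
t2 = t1 + n


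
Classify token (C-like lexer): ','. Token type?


Pattern: delimiter/punctuation
Type: PUNCTUATION


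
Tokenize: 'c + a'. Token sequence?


Scan left to right, longest-match per lexeme
Tokens: ID(c), OP(+), ID(a)


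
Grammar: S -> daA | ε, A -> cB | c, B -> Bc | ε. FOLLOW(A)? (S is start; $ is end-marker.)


$ ∈ FOLLOW(S). For each A -> αBβ: add FIRST(β)\{ε} to FOLLOW(B); if β nullable, add FOLLOW(A).
FOLLOW(A) = {$}


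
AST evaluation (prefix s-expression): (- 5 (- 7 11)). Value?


Evaluate inner: (- 7 11) = -4
Evaluate root: (- 5 -4) = 9
Result: 9


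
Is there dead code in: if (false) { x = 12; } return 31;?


condition is constant false, so the whole block is unreachable
Dead: 'if (false) { x = 12; }'


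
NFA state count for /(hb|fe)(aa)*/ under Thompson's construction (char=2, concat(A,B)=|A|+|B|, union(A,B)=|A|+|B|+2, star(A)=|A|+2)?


Syntax tree has 6 char leaf(s), 1 union(s), 1 star(s)
chars contribute 6×2 = 12; each union adds +2; each star adds +2
Total: 12 + 2 + 2 = 16 states


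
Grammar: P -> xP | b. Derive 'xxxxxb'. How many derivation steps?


Derivation: P => xP => xxP => xxxP => xxxxP => xxxxxP => xxxxxb
Steps: 6


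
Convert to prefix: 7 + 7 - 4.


left-to-right (same/higher precedence on left): tree is (- (+ 7 7) 4)
Prefix: - + 7 7 4


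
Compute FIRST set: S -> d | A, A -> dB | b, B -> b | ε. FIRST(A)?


Per alternative of A: FIRST(dB) = {d}; FIRST(b) = {b}
FIRST(A) = {b, d}


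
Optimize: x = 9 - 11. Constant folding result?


9 - 11 = -2 at compile time
Optimized: x = -2


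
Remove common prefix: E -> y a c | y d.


Common prefix: 'y'
Factored: E -> y E', E' -> a c | d


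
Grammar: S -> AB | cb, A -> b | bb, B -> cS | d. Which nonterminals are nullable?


A nonterminal is nullable iff some alternative derives ε (directly, or every symbol in it is nullable)
Nullable: {}


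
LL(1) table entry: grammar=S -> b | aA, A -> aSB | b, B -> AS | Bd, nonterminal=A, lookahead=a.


For [A, a]: 'a' ∈ FIRST(aSB)
Entry: A -> aSB


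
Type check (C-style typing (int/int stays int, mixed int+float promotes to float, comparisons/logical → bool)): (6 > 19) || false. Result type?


Operand types: bool || bool
Rule: logical operators take bool operands and yield bool
Result type: bool


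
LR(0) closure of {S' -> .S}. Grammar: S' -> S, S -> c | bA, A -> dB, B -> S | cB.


Start: S' -> .S
For each item with dot before a nonterminal B, add B -> .γ for every B-production
Closure: [S' -> .S, S -> .c, S -> .bA]


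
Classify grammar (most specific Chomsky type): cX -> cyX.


LHS has context (more than one symbol) and |LHS| ≤ |RHS|
Classification: Type 1 (Context-Sensitive)


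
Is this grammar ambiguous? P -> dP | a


right-linear, alternatives start with distinct terminals 'd' vs 'a': unique leftmost derivation
Unambiguous


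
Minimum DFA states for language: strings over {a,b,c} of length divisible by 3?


Track length mod 3: states 0..2, accept at 0
Minimal DFA: 3 states


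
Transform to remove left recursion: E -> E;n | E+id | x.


Left-recursive alternatives: E;n, E+id; non-recursive: x
Introduce E': E -> xE', E' -> ;nE' | +idE' | ε


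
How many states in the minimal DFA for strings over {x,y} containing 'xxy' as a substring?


KMP-style automaton: 3 progress states + 1 absorbing accept = 4
Minimal DFA: 4 states


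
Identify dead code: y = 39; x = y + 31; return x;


y is read by x's definition; x is returned
No dead code


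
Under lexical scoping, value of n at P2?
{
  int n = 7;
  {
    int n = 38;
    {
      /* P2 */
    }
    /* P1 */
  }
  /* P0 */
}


P2's block does not declare n; resolves to the enclosing declaration at depth 1
n = 38


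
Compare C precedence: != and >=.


'>=' is relational (level 7); '!=' is equality (level 6)
Higher level binds tighter
'>=' has higher precedence than '!='


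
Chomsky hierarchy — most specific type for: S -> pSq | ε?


Single nonterminal LHS, but p^n q^n is not regular
Classification: Type 2 (Context-Free)


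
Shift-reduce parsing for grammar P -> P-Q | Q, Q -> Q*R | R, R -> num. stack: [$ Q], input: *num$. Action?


shift '*' to continue Q -> Q*R
Action: shift


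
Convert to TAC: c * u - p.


Break into single-operator statements:
t1 = c * u
t2 = t1 - p


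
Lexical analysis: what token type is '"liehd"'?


Pattern: double-quoted sequence
Type: STRING_LITERAL


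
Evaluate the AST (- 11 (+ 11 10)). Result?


Evaluate inner: (+ 11 10) = 21
Evaluate root: (- 11 21) = -10
Result: -10


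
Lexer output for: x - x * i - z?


Scan left to right, longest-match per lexeme
Tokens: ID(x), OP(-), ID(x), OP(*), ID(i), OP(-), ID(z)


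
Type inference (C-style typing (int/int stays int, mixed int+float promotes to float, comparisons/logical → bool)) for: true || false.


Operand types: bool || bool
Rule: logical operators take bool operands and yield bool
Result type: bool


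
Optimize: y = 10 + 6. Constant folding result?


10 + 6 = 16 at compile time
Optimized: y = 16


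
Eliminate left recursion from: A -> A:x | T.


Left-recursive alternatives: A:x; non-recursive: T
Introduce A': A -> TA', A' -> :xA' | ε


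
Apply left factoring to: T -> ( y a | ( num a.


Common prefix: '('
Factored: T -> ( T', T' -> y a | num a


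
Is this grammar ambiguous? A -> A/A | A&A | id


'id/id&id' has two parse trees (no precedence encoded between / and &)
Ambiguous


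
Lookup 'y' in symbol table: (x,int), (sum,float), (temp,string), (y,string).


Lookup 'y' → type string


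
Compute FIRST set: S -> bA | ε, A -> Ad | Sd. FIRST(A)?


Per alternative of A: FIRST(Ad) = {b, d}; FIRST(Sd) = {b, d}
FIRST(A) = {b, d}


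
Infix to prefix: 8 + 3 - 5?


left-to-right (same/higher precedence on left): tree is (- (+ 8 3) 5)
Prefix: - + 8 3 5


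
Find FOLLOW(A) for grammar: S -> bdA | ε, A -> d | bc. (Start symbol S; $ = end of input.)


$ ∈ FOLLOW(S). For each A -> αBβ: add FIRST(β)\{ε} to FOLLOW(B); if β nullable, add FOLLOW(A).
FOLLOW(A) = {$}


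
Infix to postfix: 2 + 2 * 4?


* has higher precedence, evaluate 2*4 first
Postfix: 2 2 4 * +


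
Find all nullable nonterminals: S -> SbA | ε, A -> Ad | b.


A nonterminal is nullable iff some alternative derives ε (directly, or every symbol in it is nullable)
Nullable: {S}


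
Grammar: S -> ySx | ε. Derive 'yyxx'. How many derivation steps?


Derivation: S => ySx => yySxx => yyxx
Steps: 3


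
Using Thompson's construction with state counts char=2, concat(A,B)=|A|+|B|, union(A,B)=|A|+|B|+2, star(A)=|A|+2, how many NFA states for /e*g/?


Syntax tree has 2 char leaf(s), 0 union(s), 1 star(s)
chars contribute 2×2 = 4; each union adds +2; each star adds +2
Total: 4 + 0 + 2 = 6 states


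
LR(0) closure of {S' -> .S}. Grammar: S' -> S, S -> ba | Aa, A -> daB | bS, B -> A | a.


Start: S' -> .S
For each item with dot before a nonterminal B, add B -> .γ for every B-production
Closure: [S' -> .S, S -> .ba, S -> .Aa, A -> .daB, A -> .bS]


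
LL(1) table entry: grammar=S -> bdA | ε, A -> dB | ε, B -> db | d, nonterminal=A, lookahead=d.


For [A, d]: 'd' ∈ FIRST(dB)
Entry: A -> dB


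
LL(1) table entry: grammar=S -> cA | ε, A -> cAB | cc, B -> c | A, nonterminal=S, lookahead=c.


For [S, c]: 'c' ∈ FIRST(cA)
Entry: S -> cA


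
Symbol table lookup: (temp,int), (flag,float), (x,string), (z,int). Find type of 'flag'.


Lookup 'flag' → type float


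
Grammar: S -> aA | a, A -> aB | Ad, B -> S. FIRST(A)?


Per alternative of A: FIRST(aB) = {a}; FIRST(Ad) = {a}
FIRST(A) = {a}


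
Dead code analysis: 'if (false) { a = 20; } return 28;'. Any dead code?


condition is constant false, so the whole block is unreachable
Dead: 'if (false) { a = 20; }'


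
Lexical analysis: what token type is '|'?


Pattern: operator symbol
Type: OPERATOR


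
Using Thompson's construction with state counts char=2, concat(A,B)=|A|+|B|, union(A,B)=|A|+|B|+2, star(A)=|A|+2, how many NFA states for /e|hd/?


Syntax tree has 3 char leaf(s), 1 union(s), 0 star(s)
chars contribute 3×2 = 6; each union adds +2; each star adds +2
Total: 6 + 2 + 0 = 8 states


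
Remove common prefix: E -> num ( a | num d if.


Common prefix: 'num'
Factored: E -> num E', E' -> ( a | d if


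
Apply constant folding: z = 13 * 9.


13 * 9 = 117 at compile time
Optimized: z = 117


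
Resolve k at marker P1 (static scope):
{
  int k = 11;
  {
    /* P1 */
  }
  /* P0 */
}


P1's block does not declare k; resolves to the enclosing declaration at depth 0
k = 11


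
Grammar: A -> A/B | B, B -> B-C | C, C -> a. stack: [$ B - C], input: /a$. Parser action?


handle 'B-C' on top
Action: reduce (B -> B-C)


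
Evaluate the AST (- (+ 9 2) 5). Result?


Evaluate inner: (+ 9 2) = 11
Evaluate root: (- 11 5) = 6
Result: 6


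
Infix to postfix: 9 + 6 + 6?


Left to right (same or higher precedence on left)
Postfix: 9 6 + 6 +


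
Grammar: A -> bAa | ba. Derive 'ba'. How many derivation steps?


Derivation: A => ba
Steps: 1


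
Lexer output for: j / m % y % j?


Scan left to right, longest-match per lexeme
Tokens: ID(j), OP(/), ID(m), OP(%), ID(y), OP(%), ID(j)


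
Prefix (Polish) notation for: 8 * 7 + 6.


left-to-right (same/higher precedence on left): tree is (+ (* 8 7) 6)
Prefix: + * 8 7 6


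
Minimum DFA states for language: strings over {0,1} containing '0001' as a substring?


KMP-style automaton: 4 progress states + 1 absorbing accept = 5
Minimal DFA: 5 states


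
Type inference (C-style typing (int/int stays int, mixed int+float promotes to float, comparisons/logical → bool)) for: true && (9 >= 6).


Operand types: bool && bool
Rule: logical operators take bool operands and yield bool
Result type: bool


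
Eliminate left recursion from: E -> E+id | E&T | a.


Left-recursive alternatives: E+id, E&T; non-recursive: a
Introduce E': E -> aE', E' -> +idE' | &TE' | ε


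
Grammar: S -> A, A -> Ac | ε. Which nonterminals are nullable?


A nonterminal is nullable iff some alternative derives ε (directly, or every symbol in it is nullable)
Nullable: {A, S}


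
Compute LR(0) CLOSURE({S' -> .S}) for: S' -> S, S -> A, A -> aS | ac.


Start: S' -> .S
For each item with dot before a nonterminal B, add B -> .γ for every B-production
Closure: [S' -> .S, S -> .A, A -> .aS, A -> .ac]


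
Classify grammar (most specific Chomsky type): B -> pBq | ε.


Single nonterminal LHS, but p^n q^n is not regular
Classification: Type 2 (Context-Free)


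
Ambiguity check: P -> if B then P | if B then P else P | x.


dangling else: 'if B then if B then x else x' parses two ways
Ambiguous


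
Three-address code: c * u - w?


Break into single-operator statements:
t1 = c * u
t2 = t1 - w


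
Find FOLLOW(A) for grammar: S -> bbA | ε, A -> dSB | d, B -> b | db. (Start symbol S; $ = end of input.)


$ ∈ FOLLOW(S). For each A -> αBβ: add FIRST(β)\{ε} to FOLLOW(B); if β nullable, add FOLLOW(A).
FOLLOW(A) = {$, b, d}


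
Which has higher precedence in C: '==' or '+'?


'+' is additive (level 9); '==' is equality (level 6)
Higher level binds tighter
'+' has higher precedence than '=='


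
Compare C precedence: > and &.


'>' is relational (level 7); '&' is bitwise AND (level 5)
Higher level binds tighter
'>' has higher precedence than '&'


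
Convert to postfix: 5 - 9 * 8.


* has higher precedence, evaluate 9*8 first
Postfix: 5 9 8 * -


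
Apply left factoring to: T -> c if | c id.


Common prefix: 'c'
Factored: T -> c T', T' -> if | id


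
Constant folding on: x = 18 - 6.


18 - 6 = 12 at compile time
Optimized: x = 12


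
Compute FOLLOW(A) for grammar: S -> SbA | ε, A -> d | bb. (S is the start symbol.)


$ ∈ FOLLOW(S). For each A -> αBβ: add FIRST(β)\{ε} to FOLLOW(B); if β nullable, add FOLLOW(A).
FOLLOW(A) = {$, b}


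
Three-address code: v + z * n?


Break into single-operator statements:
t1 = z * n
t2 = v + t1


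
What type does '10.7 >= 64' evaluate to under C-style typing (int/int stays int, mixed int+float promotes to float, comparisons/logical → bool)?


Operand types: float >= int
Rule: comparison yields bool
Result type: bool


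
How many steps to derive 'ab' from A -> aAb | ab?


Derivation: A => ab
Steps: 1


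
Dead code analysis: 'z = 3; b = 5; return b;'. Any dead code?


z is assigned but never read
Dead: 'z = 3'


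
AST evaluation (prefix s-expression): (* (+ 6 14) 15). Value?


Evaluate inner: (+ 6 14) = 20
Evaluate root: (* 20 15) = 300
Result: 300


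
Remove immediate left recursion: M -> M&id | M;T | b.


Left-recursive alternatives: M&id, M;T; non-recursive: b
Introduce M': M -> bM', M' -> &idM' | ;TM' | ε


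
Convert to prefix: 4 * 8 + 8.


left-to-right (same/higher precedence on left): tree is (+ (* 4 8) 8)
Prefix: + * 4 8 8


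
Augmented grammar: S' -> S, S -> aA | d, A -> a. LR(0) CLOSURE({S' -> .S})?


Start: S' -> .S
For each item with dot before a nonterminal B, add B -> .γ for every B-production
Closure: [S' -> .S, S -> .aA, S -> .d]


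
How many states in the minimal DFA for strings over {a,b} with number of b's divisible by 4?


Track (count of b) mod 4: states 0..3, accept at 0
Minimal DFA: 4 states


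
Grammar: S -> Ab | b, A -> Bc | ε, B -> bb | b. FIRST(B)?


Per alternative of B: FIRST(bb) = {b}; FIRST(b) = {b}
FIRST(B) = {b}


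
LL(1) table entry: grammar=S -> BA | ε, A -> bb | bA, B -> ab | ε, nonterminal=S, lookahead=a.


For [S, a]: 'a' ∈ FIRST(BA)
Entry: S -> BA


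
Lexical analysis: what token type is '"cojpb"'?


Pattern: double-quoted sequence
Type: STRING_LITERAL


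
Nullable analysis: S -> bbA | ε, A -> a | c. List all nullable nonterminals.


A nonterminal is nullable iff some alternative derives ε (directly, or every symbol in it is nullable)
Nullable: {S}


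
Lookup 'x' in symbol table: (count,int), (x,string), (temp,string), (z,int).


Lookup 'x' → type string


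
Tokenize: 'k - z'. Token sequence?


Scan left to right, longest-match per lexeme
Tokens: ID(k), OP(-), ID(z)


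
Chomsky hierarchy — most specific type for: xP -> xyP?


LHS has context (more than one symbol) and |LHS| ≤ |RHS|
Classification: Type 1 (Context-Sensitive)


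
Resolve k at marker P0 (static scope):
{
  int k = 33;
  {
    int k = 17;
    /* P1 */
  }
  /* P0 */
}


k declared in the same block as P0
k = 33


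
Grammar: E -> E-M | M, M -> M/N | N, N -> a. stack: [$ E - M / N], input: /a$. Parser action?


handle 'M/N' on top
Action: reduce (M -> M/N)


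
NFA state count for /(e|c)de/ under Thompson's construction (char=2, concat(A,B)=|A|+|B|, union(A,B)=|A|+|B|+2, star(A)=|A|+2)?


Syntax tree has 4 char leaf(s), 1 union(s), 0 star(s)
chars contribute 4×2 = 8; each union adds +2; each star adds +2
Total: 8 + 2 + 0 = 10 states


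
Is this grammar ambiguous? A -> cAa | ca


balanced c^n…a^n: each string has a unique parse
Unambiguous


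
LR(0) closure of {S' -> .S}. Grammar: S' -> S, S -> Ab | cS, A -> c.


Start: S' -> .S
For each item with dot before a nonterminal B, add B -> .γ for every B-production
Closure: [S' -> .S, S -> .Ab, S -> .cS, A -> .c]


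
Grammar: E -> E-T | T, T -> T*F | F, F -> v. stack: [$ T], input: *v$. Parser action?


shift '*' to continue T -> T*F
Action: shift


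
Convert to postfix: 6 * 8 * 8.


Left to right (same or higher precedence on left)
Postfix: 6 8 * 8 *


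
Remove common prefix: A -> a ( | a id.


Common prefix: 'a'
Factored: A -> a A', A' -> ( | id


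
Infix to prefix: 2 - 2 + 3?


left-to-right (same/higher precedence on left): tree is (+ (- 2 2) 3)
Prefix: + - 2 2 3


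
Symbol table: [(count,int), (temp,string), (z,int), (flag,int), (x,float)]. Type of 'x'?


Lookup 'x' → type float


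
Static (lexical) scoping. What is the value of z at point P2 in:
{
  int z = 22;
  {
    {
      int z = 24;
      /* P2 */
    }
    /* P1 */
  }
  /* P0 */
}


z declared in the same block as P2
z = 24


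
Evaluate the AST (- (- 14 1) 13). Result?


Evaluate inner: (- 14 1) = 13
Evaluate root: (- 13 13) = 0
Result: 0


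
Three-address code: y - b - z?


Break into single-operator statements:
t1 = y - b
t2 = t1 - z


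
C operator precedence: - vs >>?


'-' is additive (level 9); '>>' is shift (level 8)
Higher level binds tighter
'-' has higher precedence than '>>'


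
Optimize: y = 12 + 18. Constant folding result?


12 + 18 = 30 at compile time
Optimized: y = 30


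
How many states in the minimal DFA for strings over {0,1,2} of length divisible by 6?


Track length mod 6: states 0..5, accept at 0
Minimal DFA: 6 states


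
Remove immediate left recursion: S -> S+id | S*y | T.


Left-recursive alternatives: S+id, S*y; non-recursive: T
Introduce S': S -> TS', S' -> +idS' | *yS' | ε


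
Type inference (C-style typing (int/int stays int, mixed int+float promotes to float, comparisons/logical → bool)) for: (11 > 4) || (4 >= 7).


Operand types: bool || bool
Rule: logical operators take bool operands and yield bool
Result type: bool


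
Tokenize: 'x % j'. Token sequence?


Scan left to right, longest-match per lexeme
Tokens: ID(x), OP(%), ID(j)


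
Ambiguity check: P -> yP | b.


right-linear, alternatives start with distinct terminals 'y' vs 'b': unique leftmost derivation
Unambiguous


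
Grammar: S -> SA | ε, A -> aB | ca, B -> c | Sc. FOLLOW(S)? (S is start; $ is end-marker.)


$ ∈ FOLLOW(S). For each A -> αBβ: add FIRST(β)\{ε} to FOLLOW(B); if β nullable, add FOLLOW(A).
FOLLOW(S) = {$, a, c}


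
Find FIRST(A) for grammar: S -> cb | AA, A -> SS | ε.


Per alternative of A: FIRST(SS) = {c, ε}; FIRST(ε) = {ε}
FIRST(A) = {c, ε}


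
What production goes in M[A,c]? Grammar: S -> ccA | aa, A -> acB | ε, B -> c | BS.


For [A, c]: ε is nullable and 'c' ∈ FOLLOW(A)
Entry: A -> ε


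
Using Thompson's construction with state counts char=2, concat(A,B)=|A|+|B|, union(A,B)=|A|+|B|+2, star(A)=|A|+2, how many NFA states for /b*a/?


Syntax tree has 2 char leaf(s), 0 union(s), 1 star(s)
chars contribute 2×2 = 4; each union adds +2; each star adds +2
Total: 4 + 0 + 2 = 6 states


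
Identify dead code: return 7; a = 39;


statement follows a return and is unreachable
Dead: 'a = 39'


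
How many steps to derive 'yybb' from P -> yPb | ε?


Derivation: P => yPb => yyPbb => yybb
Steps: 3


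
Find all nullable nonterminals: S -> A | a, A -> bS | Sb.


A nonterminal is nullable iff some alternative derives ε (directly, or every symbol in it is nullable)
Nullable: {}


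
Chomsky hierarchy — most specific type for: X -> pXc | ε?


Single nonterminal LHS, but p^n c^n is not regular
Classification: Type 2 (Context-Free)


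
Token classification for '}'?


Pattern: delimiter/punctuation
Type: PUNCTUATION


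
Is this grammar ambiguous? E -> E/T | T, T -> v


precedence layered via separate nonterminal T: deterministic
Unambiguous


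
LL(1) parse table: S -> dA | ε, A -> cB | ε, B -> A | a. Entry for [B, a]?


For [B, a]: 'a' ∈ FIRST(a)
Entry: B -> a


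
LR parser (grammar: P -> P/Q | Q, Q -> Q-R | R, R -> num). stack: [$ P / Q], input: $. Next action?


handle 'P/Q' on top; lookahead ∈ FOLLOW(P) = {/, $}
Action: reduce (P -> P/Q)


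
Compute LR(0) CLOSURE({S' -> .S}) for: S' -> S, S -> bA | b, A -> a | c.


Start: S' -> .S
For each item with dot before a nonterminal B, add B -> .γ for every B-production
Closure: [S' -> .S, S -> .bA, S -> .b]


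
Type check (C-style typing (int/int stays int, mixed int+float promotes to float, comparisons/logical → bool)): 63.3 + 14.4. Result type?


Operand types: float + float
Rule: mixed int/float promotes to float; int/int stays int
Result type: float


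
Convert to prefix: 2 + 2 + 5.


left-to-right (same/higher precedence on left): tree is (+ (+ 2 2) 5)
Prefix: + + 2 2 5


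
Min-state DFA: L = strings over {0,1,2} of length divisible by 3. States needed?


Track length mod 3: states 0..2, accept at 0
Minimal DFA: 3 states


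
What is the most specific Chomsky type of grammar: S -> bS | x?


Right-linear: every RHS is a terminal or a terminal followed by one nonterminal
Classification: Type 3 (Regular)


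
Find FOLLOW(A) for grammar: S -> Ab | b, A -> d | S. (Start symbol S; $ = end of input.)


$ ∈ FOLLOW(S). For each A -> αBβ: add FIRST(β)\{ε} to FOLLOW(B); if β nullable, add FOLLOW(A).
FOLLOW(A) = {b}


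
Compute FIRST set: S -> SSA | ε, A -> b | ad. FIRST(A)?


Per alternative of A: FIRST(b) = {b}; FIRST(ad) = {a}
FIRST(A) = {a, b}


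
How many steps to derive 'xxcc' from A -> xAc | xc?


Derivation: A => xAc => xxcc
Steps: 2


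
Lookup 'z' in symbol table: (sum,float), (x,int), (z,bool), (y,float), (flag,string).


Lookup 'z' → type bool


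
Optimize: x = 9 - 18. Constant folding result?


9 - 18 = -9 at compile time
Optimized: x = -9


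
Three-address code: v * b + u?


Break into single-operator statements:
t1 = v * b
t2 = t1 + u


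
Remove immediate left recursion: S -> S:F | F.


Left-recursive alternatives: S:F; non-recursive: F
Introduce S': S -> FS', S' -> :FS' | ε


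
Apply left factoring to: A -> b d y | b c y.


Common prefix: 'b'
Factored: A -> b A', A' -> d y | c y


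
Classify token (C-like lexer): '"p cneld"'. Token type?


Pattern: double-quoted sequence
Type: STRING_LITERAL


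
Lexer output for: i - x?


Scan left to right, longest-match per lexeme
Tokens: ID(i), OP(-), ID(x)


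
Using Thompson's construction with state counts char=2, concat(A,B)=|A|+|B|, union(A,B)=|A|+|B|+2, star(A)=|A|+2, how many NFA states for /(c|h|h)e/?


Syntax tree has 4 char leaf(s), 2 union(s), 0 star(s)
chars contribute 4×2 = 8; each union adds +2; each star adds +2
Total: 8 + 4 + 0 = 12 states


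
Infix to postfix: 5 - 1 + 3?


Left to right (same or higher precedence on left)
Postfix: 5 1 - 3 +


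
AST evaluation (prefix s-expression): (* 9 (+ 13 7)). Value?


Evaluate inner: (+ 13 7) = 20
Evaluate root: (* 9 20) = 180
Result: 180


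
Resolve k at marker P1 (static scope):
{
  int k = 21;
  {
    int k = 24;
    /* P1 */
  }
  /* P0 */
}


k declared in the same block as P1
k = 24


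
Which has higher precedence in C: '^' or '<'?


'<' is relational (level 7); '^' is bitwise XOR (level 4)
Higher level binds tighter
'<' has higher precedence than '^'


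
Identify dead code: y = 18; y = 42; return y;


first assignment to y is overwritten before any read
Dead: 'y = 18'


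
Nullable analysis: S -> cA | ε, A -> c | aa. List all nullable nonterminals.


A nonterminal is nullable iff some alternative derives ε (directly, or every symbol in it is nullable)
Nullable: {S}


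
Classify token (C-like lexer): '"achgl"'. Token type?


Pattern: double-quoted sequence
Type: STRING_LITERAL


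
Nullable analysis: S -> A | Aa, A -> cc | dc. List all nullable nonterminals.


A nonterminal is nullable iff some alternative derives ε (directly, or every symbol in it is nullable)
Nullable: {}


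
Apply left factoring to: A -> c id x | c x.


Common prefix: 'c'
Factored: A -> c A', A' -> id x | x


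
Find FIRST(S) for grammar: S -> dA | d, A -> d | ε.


Per alternative of S: FIRST(dA) = {d}; FIRST(d) = {d}
FIRST(S) = {d}


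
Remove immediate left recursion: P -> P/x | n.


Left-recursive alternatives: P/x; non-recursive: n
Introduce P': P -> nP', P' -> /xP' | ε


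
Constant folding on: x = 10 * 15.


10 * 15 = 150 at compile time
Optimized: x = 150


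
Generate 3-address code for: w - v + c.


Break into single-operator statements:
t1 = w - v
t2 = t1 + c


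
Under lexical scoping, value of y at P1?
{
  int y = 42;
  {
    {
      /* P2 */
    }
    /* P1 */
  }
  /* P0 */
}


P1's block does not declare y; resolves to the enclosing declaration at depth 0
y = 42


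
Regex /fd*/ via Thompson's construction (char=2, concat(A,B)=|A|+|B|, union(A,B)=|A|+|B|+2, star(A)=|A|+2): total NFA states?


Syntax tree has 2 char leaf(s), 0 union(s), 1 star(s)
chars contribute 2×2 = 4; each union adds +2; each star adds +2
Total: 4 + 0 + 2 = 6 states


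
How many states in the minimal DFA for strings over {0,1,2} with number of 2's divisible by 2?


Track (count of 2) mod 2: states 0..1, accept at 0
Minimal DFA: 2 states


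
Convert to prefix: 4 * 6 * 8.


left-to-right (same/higher precedence on left): tree is (* (* 4 6) 8)
Prefix: * * 4 6 8


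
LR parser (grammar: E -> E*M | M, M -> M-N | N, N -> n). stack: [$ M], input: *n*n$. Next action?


lookahead ∉ {-} so M won't extend; reduce E -> M
Action: reduce (E -> M)


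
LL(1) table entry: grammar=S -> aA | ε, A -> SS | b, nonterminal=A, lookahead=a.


For [A, a]: 'a' ∈ FIRST(SS)
Entry: A -> SS


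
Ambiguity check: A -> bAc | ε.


balanced b^n…c^n: each string has a unique parse
Unambiguous


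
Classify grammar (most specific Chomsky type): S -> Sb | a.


Left-linear: every RHS is a terminal or one nonterminal followed by a terminal
Classification: Type 3 (Regular)


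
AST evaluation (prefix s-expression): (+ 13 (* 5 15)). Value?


Evaluate inner: (* 5 15) = 75
Evaluate root: (+ 13 75) = 88
Result: 88


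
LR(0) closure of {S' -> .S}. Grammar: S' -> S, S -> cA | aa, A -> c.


Start: S' -> .S
For each item with dot before a nonterminal B, add B -> .γ for every B-production
Closure: [S' -> .S, S -> .cA, S -> .aa]


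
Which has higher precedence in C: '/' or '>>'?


'/' is multiplicative (level 10); '>>' is shift (level 8)
Higher level binds tighter
'/' has higher precedence than '>>'


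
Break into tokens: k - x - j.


Scan left to right, longest-match per lexeme
Tokens: ID(k), OP(-), ID(x), OP(-), ID(j)


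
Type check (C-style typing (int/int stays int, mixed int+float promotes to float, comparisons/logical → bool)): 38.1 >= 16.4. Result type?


Operand types: float >= float
Rule: comparison yields bool
Result type: bool


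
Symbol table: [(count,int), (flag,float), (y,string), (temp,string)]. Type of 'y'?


Lookup 'y' → type string


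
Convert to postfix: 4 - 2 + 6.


Left to right (same or higher precedence on left)
Postfix: 4 2 - 6 +


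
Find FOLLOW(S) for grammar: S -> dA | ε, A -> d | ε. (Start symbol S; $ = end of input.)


$ ∈ FOLLOW(S). For each A -> αBβ: add FIRST(β)\{ε} to FOLLOW(B); if β nullable, add FOLLOW(A).
FOLLOW(S) = {$}


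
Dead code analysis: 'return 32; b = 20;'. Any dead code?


statement follows a return and is unreachable
Dead: 'b = 20'


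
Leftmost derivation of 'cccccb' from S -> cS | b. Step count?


Derivation: S => cS => ccS => cccS => ccccS => cccccS => cccccb
Steps: 6


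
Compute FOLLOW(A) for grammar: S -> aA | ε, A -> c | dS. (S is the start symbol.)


$ ∈ FOLLOW(S). For each A -> αBβ: add FIRST(β)\{ε} to FOLLOW(B); if β nullable, add FOLLOW(A).
FOLLOW(A) = {$}


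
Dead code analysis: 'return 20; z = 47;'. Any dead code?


statement follows a return and is unreachable
Dead: 'z = 47'


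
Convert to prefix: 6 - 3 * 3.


'*' binds tighter: tree is (- 6 (* 3 3))
Prefix: - 6 * 3 3


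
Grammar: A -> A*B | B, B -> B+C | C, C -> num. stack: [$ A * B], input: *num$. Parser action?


handle 'A*B' on top; lookahead ∈ FOLLOW(A) = {*, $}
Action: reduce (A -> A*B)


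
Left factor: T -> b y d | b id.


Common prefix: 'b'
Factored: T -> b T', T' -> y d | id


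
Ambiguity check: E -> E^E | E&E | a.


'a^a&a' has two parse trees (no precedence encoded between ^ and &)
Ambiguous


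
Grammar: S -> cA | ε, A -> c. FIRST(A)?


Per alternative of A: FIRST(c) = {c}
FIRST(A) = {c}


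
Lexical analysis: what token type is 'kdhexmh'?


Pattern: letter/underscore followed by alphanumerics, not a keyword
Type: IDENTIFIER


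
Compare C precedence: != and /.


'/' is multiplicative (level 10); '!=' is equality (level 6)
Higher level binds tighter
'/' has higher precedence than '!='


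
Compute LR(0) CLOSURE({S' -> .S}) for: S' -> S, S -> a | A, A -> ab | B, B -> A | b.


Start: S' -> .S
For each item with dot before a nonterminal B, add B -> .γ for every B-production
Closure: [S' -> .S, S -> .a, S -> .A, A -> .ab, A -> .B, B -> .A, B -> .b]


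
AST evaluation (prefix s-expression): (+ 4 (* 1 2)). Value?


Evaluate inner: (* 1 2) = 2
Evaluate root: (+ 4 2) = 6
Result: 6


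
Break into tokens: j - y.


Scan left to right, longest-match per lexeme
Tokens: ID(j), OP(-), ID(y)


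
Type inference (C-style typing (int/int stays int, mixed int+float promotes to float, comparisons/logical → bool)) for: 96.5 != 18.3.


Operand types: float != float
Rule: comparison yields bool
Result type: bool


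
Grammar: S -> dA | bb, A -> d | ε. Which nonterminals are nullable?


A nonterminal is nullable iff some alternative derives ε (directly, or every symbol in it is nullable)
Nullable: {A}


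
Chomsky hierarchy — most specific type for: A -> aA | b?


Right-linear: every RHS is a terminal or a terminal followed by one nonterminal
Classification: Type 3 (Regular)


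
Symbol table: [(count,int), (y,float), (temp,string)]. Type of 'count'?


Lookup 'count' → type int


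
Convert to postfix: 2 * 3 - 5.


Left to right (same or higher precedence on left)
Postfix: 2 3 * 5 -


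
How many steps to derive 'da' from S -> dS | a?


Derivation: S => dS => da
Steps: 2


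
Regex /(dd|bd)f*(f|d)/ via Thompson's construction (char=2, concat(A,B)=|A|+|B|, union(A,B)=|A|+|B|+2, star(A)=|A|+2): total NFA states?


Syntax tree has 7 char leaf(s), 2 union(s), 1 star(s)
chars contribute 7×2 = 14; each union adds +2; each star adds +2
Total: 14 + 4 + 2 = 20 states


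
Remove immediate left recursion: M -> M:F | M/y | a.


Left-recursive alternatives: M:F, M/y; non-recursive: a
Introduce M': M -> aM', M' -> :FM' | /yM' | ε


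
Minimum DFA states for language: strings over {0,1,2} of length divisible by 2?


Track length mod 2: states 0..1, accept at 0
Minimal DFA: 2 states


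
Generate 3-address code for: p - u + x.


Break into single-operator statements:
t1 = p - u
t2 = t1 + x


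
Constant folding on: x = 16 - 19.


16 - 19 = -3 at compile time
Optimized: x = -3


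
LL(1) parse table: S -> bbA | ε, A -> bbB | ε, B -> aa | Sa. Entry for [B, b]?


For [B, b]: 'b' ∈ FIRST(Sa)
Entry: B -> Sa


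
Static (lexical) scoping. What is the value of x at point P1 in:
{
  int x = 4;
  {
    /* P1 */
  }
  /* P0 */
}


P1's block does not declare x; resolves to the enclosing declaration at depth 0
x = 4


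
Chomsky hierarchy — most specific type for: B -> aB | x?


Right-linear: every RHS is a terminal or a terminal followed by one nonterminal
Classification: Type 3 (Regular)
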